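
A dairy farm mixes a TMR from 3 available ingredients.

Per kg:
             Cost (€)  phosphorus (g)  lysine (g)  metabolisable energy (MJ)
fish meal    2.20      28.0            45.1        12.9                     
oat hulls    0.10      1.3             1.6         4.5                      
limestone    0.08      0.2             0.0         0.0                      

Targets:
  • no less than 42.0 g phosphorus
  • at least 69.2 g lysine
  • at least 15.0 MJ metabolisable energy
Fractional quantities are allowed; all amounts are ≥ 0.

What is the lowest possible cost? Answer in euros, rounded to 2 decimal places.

€3.38

Let x1 = kg of fish meal, x2 = kg of oat hulls, x3 = kg of limestone.
min 2.2x1 + 0.1x2 + 0.08x3 with:
  28x1 + 1.3x2 + 0.2x3 ≥ 42   (phosphorus)
  45.1x1 + 1.6x2 ≥ 69.2   (lysine)
  12.9x1 + 4.5x2 ≥ 15   (metabolisable energy)
  x1, x2, x3 ≥ 0.
At the optimum only fish meal is positive (oat hulls, limestone = 0). Binding constraint: lysine.
That vertex is x1 = 1.5344.
Hence cost = 2.2·1.5344 = €3.3757.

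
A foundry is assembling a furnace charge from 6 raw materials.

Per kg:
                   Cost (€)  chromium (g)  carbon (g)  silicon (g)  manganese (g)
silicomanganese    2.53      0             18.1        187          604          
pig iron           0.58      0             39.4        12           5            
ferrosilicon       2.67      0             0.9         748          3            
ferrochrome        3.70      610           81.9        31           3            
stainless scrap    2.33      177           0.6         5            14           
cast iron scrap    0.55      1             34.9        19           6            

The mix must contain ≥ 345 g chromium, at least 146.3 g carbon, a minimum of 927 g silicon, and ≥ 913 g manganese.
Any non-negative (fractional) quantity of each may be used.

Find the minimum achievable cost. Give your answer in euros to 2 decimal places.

Treat it as an LP. Let x1 = kg of silicomanganese, x2 = kg of pig iron, x3 = kg of ferrosilicon, x4 = kg of ferrochrome, x5 = kg of stainless scrap, x6 = kg of cast iron scrap.
Minimise 2.53x1 + 0.58x2 + 2.67x3 + 3.7x4 + 2.33x5 + 0.55x6 subject to:
  610x4 + 177x5 + 1x6 ≥ 345   (chromium)
  18.1x1 + 39.4x2 + 0.9x3 + 81.9x4 + 0.6x5 + 34.9x6 ≥ 146.3   (carbon)
  187x1 + 12x2 + 748x3 + 31x4 + 5x5 + 19x6 ≥ 927   (silicon)
  604x1 + 5x2 + 3x3 + 3x4 + 14x5 + 6x6 ≥ 913   (manganese)
  x1, x2, x3, x4, x5, x6 ≥ 0.
The cheapest feasible vertex uses only silicomanganese, ferrosilicon, ferrochrome, cast iron scrap; pig iron, stainless scrap are not used. There the chromium, carbon, silicon, manganese constraints are tight.
Optimal quantities: silicomanganese = 1.484 kg, ferrosilicon = 0.7921 kg, ferrochrome = 0.5622 kg, cast iron scrap = 2.083 kg.
Objective = 2.53·1.484 + 2.67·0.7921 + 3.7·0.5622 + 0.55·2.083 = 9.0952.

€9.10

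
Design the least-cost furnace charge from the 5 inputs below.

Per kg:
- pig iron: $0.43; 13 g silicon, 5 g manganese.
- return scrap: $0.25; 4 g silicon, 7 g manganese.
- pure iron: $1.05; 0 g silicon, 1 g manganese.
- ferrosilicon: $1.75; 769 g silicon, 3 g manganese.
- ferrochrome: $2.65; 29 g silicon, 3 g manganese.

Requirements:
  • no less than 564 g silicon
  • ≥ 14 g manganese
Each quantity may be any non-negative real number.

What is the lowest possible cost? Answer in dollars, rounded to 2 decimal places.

Let x1 = kg of pig iron, x2 = kg of return scrap, x3 = kg of pure iron, x4 = kg of ferrosilicon, x5 = kg of ferrochrome.
Minimise 0.43x1 + 0.25x2 + 1.05x3 + 1.75x4 + 2.65x5 s.t.:
  13x1 + 4x2 + 769x4 + 29x5 ≥ 564   (silicon)
  5x1 + 7x2 + 1x3 + 3x4 + 3x5 ≥ 14   (manganese)
  x1, x2, x3, x4, x5 ≥ 0.
At the optimum only return scrap, ferrosilicon are positive (pig iron, pure iron, ferrochrome = 0). The silicon and manganese requirements are met with equality.
That vertex is x2 = 1.689, x4 = 0.7246.
Cost = 0.25·1.689 + 1.75·0.7246 = 1.6903.

$1.69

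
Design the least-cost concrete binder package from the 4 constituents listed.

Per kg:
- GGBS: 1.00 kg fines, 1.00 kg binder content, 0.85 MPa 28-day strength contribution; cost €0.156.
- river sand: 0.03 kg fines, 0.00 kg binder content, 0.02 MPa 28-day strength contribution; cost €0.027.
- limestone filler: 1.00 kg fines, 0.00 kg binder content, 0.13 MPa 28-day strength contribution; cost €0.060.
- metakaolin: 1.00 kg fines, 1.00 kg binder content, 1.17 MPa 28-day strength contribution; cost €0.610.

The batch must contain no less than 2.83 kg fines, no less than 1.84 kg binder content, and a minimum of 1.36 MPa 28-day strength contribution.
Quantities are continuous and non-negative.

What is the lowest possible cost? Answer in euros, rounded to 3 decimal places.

€0.346

This is a linear program. Let x1 = kg of GGBS, x2 = kg of river sand, x3 = kg of limestone filler, x4 = kg of metakaolin.
min 0.156x1 + 0.027x2 + 0.06x3 + 0.61x4 subject to:
  1x1 + 0.03x2 + 1x3 + 1x4 ≥ 2.83   (fines)
  1x1 + 1x4 ≥ 1.84   (binder content)
  0.85x1 + 0.02x2 + 0.13x3 + 1.17x4 ≥ 1.36   (28-day strength contribution)
  x1, x2, x3, x4 ≥ 0.
At the optimum only GGBS, limestone filler are positive (river sand, metakaolin = 0). There the fines and binder content constraints are tight.
That vertex is x1 = 1.84, x3 = 0.99.
Hence cost = 0.156·1.84 + 0.06·0.99 = €0.34644.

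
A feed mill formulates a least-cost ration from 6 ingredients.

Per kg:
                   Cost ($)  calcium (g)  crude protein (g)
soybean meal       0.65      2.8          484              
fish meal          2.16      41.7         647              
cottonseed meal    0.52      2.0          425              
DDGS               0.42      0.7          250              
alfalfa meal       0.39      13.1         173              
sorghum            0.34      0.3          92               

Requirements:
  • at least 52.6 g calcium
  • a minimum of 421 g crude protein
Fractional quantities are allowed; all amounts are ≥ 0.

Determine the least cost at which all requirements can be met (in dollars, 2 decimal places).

Let x1 = kg of soybean meal, x2 = kg of fish meal, x3 = kg of cottonseed meal, x4 = kg of DDGS, x5 = kg of alfalfa meal, x6 = kg of sorghum.
Minimize 0.65x1 + 2.16x2 + 0.52x3 + 0.42x4 + 0.39x5 + 0.34x6 s.t.:
  2.8x1 + 41.7x2 + 2x3 + 0.7x4 + 13.1x5 + 0.3x6 ≥ 52.6   (calcium)
  484x1 + 647x2 + 425x3 + 250x4 + 173x5 + 92x6 ≥ 421   (crude protein)
  x1, x2, x3, x4, x5, x6 ≥ 0.
The optimal basis is {alfalfa meal}; soybean meal, fish meal, cottonseed meal, DDGS, sorghum drop out. There the calcium constraint is tight.
So alfalfa meal = 4.015 kg.
Cost = 0.39·4.015 = 1.5659.

$1.57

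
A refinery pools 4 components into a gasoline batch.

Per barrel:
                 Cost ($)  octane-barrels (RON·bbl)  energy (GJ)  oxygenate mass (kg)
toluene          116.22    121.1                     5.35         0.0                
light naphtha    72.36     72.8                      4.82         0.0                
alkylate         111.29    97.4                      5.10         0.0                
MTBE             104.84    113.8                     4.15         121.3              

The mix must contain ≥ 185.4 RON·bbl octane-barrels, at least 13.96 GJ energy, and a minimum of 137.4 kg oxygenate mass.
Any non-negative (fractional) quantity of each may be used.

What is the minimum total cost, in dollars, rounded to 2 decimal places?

$257.76

Treat it as an LP. Let x1 = barrels of toluene, x2 = barrels of light naphtha, x3 = barrels of alkylate, x4 = barrels of MTBE.
Minimize 116.22x1 + 72.36x2 + 111.29x3 + 104.84x4 s.t.:
  121.1x1 + 72.8x2 + 97.4x3 + 113.8x4 ≥ 185.4   (octane-barrels)
  5.35x1 + 4.82x2 + 5.1x3 + 4.15x4 ≥ 13.96   (energy)
  121.3x4 ≥ 137.4   (oxygenate mass)
  x1, x2, x3, x4 ≥ 0.
At the optimum only light naphtha, MTBE are positive (toluene, alkylate = 0). Binding constraints: energy and oxygenate mass.
Optimal quantities: light naphtha = 1.921 barrels, MTBE = 1.1327 barrels.
Total cost: 72.36·1.921 + 104.84·1.1327 = 257.7558.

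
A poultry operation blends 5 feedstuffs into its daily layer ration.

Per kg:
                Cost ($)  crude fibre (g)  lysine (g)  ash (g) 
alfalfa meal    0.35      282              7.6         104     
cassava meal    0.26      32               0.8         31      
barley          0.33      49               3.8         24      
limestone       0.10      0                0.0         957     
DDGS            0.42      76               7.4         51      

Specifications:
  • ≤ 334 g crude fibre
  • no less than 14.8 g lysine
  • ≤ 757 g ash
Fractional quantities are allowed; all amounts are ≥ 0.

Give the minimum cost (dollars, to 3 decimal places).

Let x1 = kg of alfalfa meal, x2 = kg of cassava meal, x3 = kg of barley, x4 = kg of limestone, x5 = kg of DDGS.
Minimize 0.35x1 + 0.26x2 + 0.33x3 + 0.1x4 + 0.42x5 subject to:
  282x1 + 32x2 + 49x3 + 76x5 ≤ 334   (crude fibre)
  7.6x1 + 0.8x2 + 3.8x3 + 7.4x5 ≥ 14.8   (lysine)
  104x1 + 31x2 + 24x3 + 957x4 + 51x5 ≤ 757   (ash)
  x1, x2, x3, x4, x5 ≥ 0.
The optimal basis is {alfalfa meal, DDGS}; cassava meal, barley, limestone drop out. Binding constraints: crude fibre and lysine.
Optimal quantities: alfalfa meal = 0.8924 kg, DDGS = 1.083 kg.
Total cost: 0.35·0.8924 + 0.42·1.083 = 0.76720.

$0.767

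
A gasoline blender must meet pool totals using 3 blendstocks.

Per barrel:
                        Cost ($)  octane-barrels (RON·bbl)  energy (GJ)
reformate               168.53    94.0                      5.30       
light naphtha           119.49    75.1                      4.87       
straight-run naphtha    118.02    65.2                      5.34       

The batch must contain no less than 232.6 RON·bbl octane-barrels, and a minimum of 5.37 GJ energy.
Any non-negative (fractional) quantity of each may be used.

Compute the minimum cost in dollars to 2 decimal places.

$370.08

Treat it as an LP. Let x1 = barrels of reformate, x2 = barrels of light naphtha, x3 = barrels of straight-run naphtha.
min 168.53x1 + 119.49x2 + 118.02x3 with:
  94x1 + 75.1x2 + 65.2x3 ≥ 232.6   (octane-barrels)
  5.3x1 + 4.87x2 + 5.34x3 ≥ 5.37   (energy)
  x1, x2, x3 ≥ 0.
At the optimum only light naphtha is positive (reformate, straight-run naphtha = 0). Binding constraint: octane-barrels.
That vertex is x2 = 3.0972.
Cost = 119.49·3.0972 = 370.0844.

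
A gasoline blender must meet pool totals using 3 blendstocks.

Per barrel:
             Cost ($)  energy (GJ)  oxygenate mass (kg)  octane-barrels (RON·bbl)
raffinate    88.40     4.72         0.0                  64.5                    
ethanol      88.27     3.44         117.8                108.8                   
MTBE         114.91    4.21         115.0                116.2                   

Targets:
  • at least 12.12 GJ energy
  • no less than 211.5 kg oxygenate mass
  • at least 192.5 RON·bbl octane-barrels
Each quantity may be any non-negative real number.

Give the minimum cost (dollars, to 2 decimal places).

$269.80

This is a linear program. Let x1 = barrels of raffinate, x2 = barrels of ethanol, x3 = barrels of MTBE.
min 88.4x1 + 88.27x2 + 114.91x3 s.t.:
  4.72x1 + 3.44x2 + 4.21x3 ≥ 12.12   (energy)
  117.8x2 + 115x3 ≥ 211.5   (oxygenate mass)
  64.5x1 + 108.8x2 + 116.2x3 ≥ 192.5   (octane-barrels)
  x1, x2, x3 ≥ 0.
The minimum-cost mix takes nothing from MTBE — only raffinate, ethanol. The energy and oxygenate mass requirements are met with equality.
That vertex is x1 = 1.2593, x2 = 1.7954.
Cost = 88.4·1.2593 + 88.27·1.7954 = 269.8021.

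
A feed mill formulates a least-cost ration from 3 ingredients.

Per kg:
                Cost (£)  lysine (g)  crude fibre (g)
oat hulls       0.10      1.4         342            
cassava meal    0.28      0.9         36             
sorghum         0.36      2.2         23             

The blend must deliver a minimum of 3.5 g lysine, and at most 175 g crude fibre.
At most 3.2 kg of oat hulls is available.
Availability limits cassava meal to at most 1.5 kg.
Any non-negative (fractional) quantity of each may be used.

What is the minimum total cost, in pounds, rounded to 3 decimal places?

This is a linear program. Let x1 = kg of oat hulls, x2 = kg of cassava meal, x3 = kg of sorghum.
min 0.1x1 + 0.28x2 + 0.36x3 subject to:
  1.4x1 + 0.9x2 + 2.2x3 ≥ 3.5   (lysine)
  342x1 + 36x2 + 23x3 ≤ 175   (crude fibre)
  x1 ≤ 3.2
  x2 ≤ 1.5
  x1, x2, x3 ≥ 0.
The optimal basis is {oat hulls, sorghum}; cassava meal drops out. There the lysine and crude fibre constraints are tight.
Solving gives x1 = 0.4228, x3 = 1.322.
Objective = 0.1·0.4228 + 0.36·1.322 = 0.51820.

£0.518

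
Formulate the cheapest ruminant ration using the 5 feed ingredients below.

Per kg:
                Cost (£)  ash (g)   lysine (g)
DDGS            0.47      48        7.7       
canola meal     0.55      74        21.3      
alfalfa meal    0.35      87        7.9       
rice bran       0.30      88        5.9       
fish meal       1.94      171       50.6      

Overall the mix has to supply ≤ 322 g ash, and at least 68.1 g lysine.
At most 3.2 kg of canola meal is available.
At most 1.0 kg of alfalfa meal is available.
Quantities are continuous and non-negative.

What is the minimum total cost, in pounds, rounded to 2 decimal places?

Set it up as a linear program. Let x1 = kg of DDGS, x2 = kg of canola meal, x3 = kg of alfalfa meal, x4 = kg of rice bran, x5 = kg of fish meal.
Minimize 0.47x1 + 0.55x2 + 0.35x3 + 0.3x4 + 1.94x5 subject to:
  48x1 + 74x2 + 87x3 + 88x4 + 171x5 ≤ 322   (ash)
  7.7x1 + 21.3x2 + 7.9x3 + 5.9x4 + 50.6x5 ≥ 68.1   (lysine)
  x2 ≤ 3.2
  x3 ≤ 1
  x1, x2, x3, x4, x5 ≥ 0.
The minimum-cost mix takes nothing from DDGS, alfalfa meal, rice bran, fish meal — only canola meal. The lysine requirement is met with equality.
That vertex is x2 = 3.197.
Cost = 0.55·3.197 = 1.7584.

£1.76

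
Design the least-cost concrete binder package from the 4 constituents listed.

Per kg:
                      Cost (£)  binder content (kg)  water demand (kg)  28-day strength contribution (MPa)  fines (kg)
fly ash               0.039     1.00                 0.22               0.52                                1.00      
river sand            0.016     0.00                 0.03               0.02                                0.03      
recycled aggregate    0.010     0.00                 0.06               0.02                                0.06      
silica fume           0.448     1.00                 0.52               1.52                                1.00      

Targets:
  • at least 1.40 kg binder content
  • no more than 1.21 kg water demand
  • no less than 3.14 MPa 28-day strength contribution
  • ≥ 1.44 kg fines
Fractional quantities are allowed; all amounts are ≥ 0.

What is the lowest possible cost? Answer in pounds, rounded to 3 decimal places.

£0.557

Let x1 = kg of fly ash, x2 = kg of river sand, x3 = kg of recycled aggregate, x4 = kg of silica fume.
Minimise 0.039x1 + 0.016x2 + 0.01x3 + 0.448x4 with:
  1x1 + 1x4 ≥ 1.4   (binder content)
  0.22x1 + 0.03x2 + 0.06x3 + 0.52x4 ≤ 1.21   (water demand)
  0.52x1 + 0.02x2 + 0.02x3 + 1.52x4 ≥ 3.14   (28-day strength contribution)
  1x1 + 0.03x2 + 0.06x3 + 1x4 ≥ 1.44   (fines)
  x1, x2, x3, x4 ≥ 0.
The cheapest feasible vertex uses only fly ash, silica fume; river sand, recycled aggregate are not used. The water demand and 28-day strength contribution requirements are met with equality.
Optimal quantities: fly ash = 3.225 kg, silica fume = 0.9625 kg.
Objective = 0.039·3.225 + 0.448·0.9625 = 0.55698.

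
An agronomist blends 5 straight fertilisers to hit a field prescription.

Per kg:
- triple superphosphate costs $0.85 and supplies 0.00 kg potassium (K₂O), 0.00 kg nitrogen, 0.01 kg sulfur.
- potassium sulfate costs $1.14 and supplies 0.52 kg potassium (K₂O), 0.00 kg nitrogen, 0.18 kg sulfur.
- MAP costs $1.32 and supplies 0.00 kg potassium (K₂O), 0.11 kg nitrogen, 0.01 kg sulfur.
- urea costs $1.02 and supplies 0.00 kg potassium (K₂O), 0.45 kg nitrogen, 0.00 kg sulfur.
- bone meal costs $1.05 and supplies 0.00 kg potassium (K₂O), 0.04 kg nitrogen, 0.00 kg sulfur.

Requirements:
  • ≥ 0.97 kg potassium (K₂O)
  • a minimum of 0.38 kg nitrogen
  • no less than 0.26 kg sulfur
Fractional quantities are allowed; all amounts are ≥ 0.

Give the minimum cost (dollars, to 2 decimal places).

This is a linear program. Let x1 = kg of triple superphosphate, x2 = kg of potassium sulfate, x3 = kg of MAP, x4 = kg of urea, x5 = kg of bone meal.
Minimize 0.85x1 + 1.14x2 + 1.32x3 + 1.02x4 + 1.05x5 subject to:
  0.52x2 ≥ 0.97   (potassium (K₂O))
  0.11x3 + 0.45x4 + 0.04x5 ≥ 0.38   (nitrogen)
  0.01x1 + 0.18x2 + 0.01x3 ≥ 0.26   (sulfur)
  x1, x2, x3, x4, x5 ≥ 0.
The optimal basis is {potassium sulfate, urea}; triple superphosphate, MAP, bone meal drop out. There the potassium (K₂O) and nitrogen constraints are tight.
That vertex is x2 = 1.865, x4 = 0.8444.
Cost = 1.14·1.865 + 1.02·0.8444 = 2.9874.

$2.99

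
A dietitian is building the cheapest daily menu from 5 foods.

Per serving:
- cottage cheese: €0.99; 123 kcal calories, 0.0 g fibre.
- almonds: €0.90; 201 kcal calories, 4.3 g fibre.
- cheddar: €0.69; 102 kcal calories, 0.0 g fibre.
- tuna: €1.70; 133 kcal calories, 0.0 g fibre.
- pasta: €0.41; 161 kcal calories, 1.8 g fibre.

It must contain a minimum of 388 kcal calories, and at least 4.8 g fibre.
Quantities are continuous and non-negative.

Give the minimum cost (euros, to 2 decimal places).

€1.08

Treat it as an LP. Let x1 = servings of cottage cheese, x2 = servings of almonds, x3 = servings of cheddar, x4 = servings of tuna, x5 = servings of pasta.
Minimise 0.99x1 + 0.9x2 + 0.69x3 + 1.7x4 + 0.41x5 s.t.:
  123x1 + 201x2 + 102x3 + 133x4 + 161x5 ≥ 388   (calories)
  4.3x2 + 1.8x5 ≥ 4.8   (fibre)
  x1, x2, x3, x4, x5 ≥ 0.
The minimum-cost mix takes nothing from cottage cheese, cheddar, tuna — only almonds, pasta. The calories and fibre requirements are met with equality.
Solving gives x2 = 0.2251, x5 = 2.129.
Objective = 0.9·0.2251 + 0.41·2.129 = 1.0755.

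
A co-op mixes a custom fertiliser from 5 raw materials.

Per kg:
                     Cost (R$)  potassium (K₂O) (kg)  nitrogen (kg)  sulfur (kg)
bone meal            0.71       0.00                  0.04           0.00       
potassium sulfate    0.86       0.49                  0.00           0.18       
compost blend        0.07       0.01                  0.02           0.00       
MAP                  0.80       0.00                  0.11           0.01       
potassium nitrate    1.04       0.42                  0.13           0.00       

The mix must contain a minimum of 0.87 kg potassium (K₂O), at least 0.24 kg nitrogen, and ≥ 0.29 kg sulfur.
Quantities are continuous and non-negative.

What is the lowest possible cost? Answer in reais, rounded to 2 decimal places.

R$2.23

This is a linear program. Let x1 = kg of bone meal, x2 = kg of potassium sulfate, x3 = kg of compost blend, x4 = kg of MAP, x5 = kg of potassium nitrate.
Minimize 0.71x1 + 0.86x2 + 0.07x3 + 0.8x4 + 1.04x5 s.t.:
  0.49x2 + 0.01x3 + 0.42x5 ≥ 0.87   (potassium (K₂O))
  0.04x1 + 0.02x3 + 0.11x4 + 0.13x5 ≥ 0.24   (nitrogen)
  0.18x2 + 0.01x4 ≥ 0.29   (sulfur)
  x1, x2, x3, x4, x5 ≥ 0.
The optimal basis is {potassium sulfate, compost blend}; bone meal, MAP, potassium nitrate drop out. The nitrogen and sulfur requirements are met with equality.
Optimal quantities: potassium sulfate = 1.611 kg, compost blend = 12 kg.
Hence cost = 0.86·1.611 + 0.07·12 = R$2.2255.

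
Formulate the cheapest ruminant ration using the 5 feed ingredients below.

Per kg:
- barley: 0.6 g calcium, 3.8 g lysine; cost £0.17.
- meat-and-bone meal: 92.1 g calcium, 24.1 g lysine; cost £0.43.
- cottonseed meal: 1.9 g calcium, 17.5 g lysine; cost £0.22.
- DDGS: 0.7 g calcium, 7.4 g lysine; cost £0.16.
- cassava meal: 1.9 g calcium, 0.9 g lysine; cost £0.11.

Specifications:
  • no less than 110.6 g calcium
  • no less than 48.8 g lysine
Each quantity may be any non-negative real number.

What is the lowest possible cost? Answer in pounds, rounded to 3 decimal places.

Treat it as an LP. Let x1 = kg of barley, x2 = kg of meat-and-bone meal, x3 = kg of cottonseed meal, x4 = kg of DDGS, x5 = kg of cassava meal.
Minimise 0.17x1 + 0.43x2 + 0.22x3 + 0.16x4 + 0.11x5 s.t.:
  0.6x1 + 92.1x2 + 1.9x3 + 0.7x4 + 1.9x5 ≥ 110.6   (calcium)
  3.8x1 + 24.1x2 + 17.5x3 + 7.4x4 + 0.9x5 ≥ 48.8   (lysine)
  x1, x2, x3, x4, x5 ≥ 0.
The cheapest feasible vertex uses only meat-and-bone meal, cottonseed meal; barley, DDGS, cassava meal are not used. The calcium and lysine requirements are met with equality.
So meat-and-bone meal = 1.177 kg, cottonseed meal = 1.168 kg.
Objective = 0.43·1.177 + 0.22·1.168 = 0.76307.

£0.763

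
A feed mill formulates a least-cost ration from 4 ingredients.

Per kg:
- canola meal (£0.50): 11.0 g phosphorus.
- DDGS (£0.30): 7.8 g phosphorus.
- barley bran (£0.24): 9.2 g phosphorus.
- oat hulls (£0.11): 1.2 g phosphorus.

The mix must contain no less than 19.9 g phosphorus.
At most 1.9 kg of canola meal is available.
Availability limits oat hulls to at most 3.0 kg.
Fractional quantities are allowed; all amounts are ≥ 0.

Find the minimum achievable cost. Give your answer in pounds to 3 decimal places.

Set it up as a linear program. Let x1 = kg of canola meal, x2 = kg of DDGS, x3 = kg of barley bran, x4 = kg of oat hulls.
Minimise 0.5x1 + 0.3x2 + 0.24x3 + 0.11x4 subject to:
  11x1 + 7.8x2 + 9.2x3 + 1.2x4 ≥ 19.9   (phosphorus)
  x1 ≤ 1.9
  x4 ≤ 3
  x1, x2, x3, x4 ≥ 0.
At the optimum only barley bran is positive (canola meal, DDGS, oat hulls = 0). Binding constraint: phosphorus.
Solving gives x3 = 2.163.
Total cost: 0.24·2.163 = 0.51912.

£0.519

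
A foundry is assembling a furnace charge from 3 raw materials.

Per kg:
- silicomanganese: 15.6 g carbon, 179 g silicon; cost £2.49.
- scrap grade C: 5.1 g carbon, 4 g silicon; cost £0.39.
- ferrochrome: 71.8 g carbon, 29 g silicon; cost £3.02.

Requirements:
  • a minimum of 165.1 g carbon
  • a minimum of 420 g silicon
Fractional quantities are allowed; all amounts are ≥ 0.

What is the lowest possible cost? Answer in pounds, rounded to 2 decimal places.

Let x1 = kg of silicomanganese, x2 = kg of scrap grade C, x3 = kg of ferrochrome.
Minimize 2.49x1 + 0.39x2 + 3.02x3 s.t.:
  15.6x1 + 5.1x2 + 71.8x3 ≥ 165.1   (carbon)
  179x1 + 4x2 + 29x3 ≥ 420   (silicon)
  x1, x2, x3 ≥ 0.
At the optimum only silicomanganese, ferrochrome are positive (scrap grade C = 0). The carbon and silicon requirements are met with equality.
So silicomanganese = 2.046 kg, ferrochrome = 1.855 kg.
Total cost: 2.49·2.046 + 3.02·1.855 = 10.6966.

£10.70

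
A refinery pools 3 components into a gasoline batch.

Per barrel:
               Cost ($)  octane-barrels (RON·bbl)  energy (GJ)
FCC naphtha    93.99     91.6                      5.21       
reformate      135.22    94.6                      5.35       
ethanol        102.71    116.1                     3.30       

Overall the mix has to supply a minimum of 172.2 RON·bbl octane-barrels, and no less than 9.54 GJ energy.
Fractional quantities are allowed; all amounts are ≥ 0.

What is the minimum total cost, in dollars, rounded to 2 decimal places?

$175.43

This is a linear program. Let x1 = barrels of FCC naphtha, x2 = barrels of reformate, x3 = barrels of ethanol.
Minimize 93.99x1 + 135.22x2 + 102.71x3 subject to:
  91.6x1 + 94.6x2 + 116.1x3 ≥ 172.2   (octane-barrels)
  5.21x1 + 5.35x2 + 3.3x3 ≥ 9.54   (energy)
  x1, x2, x3 ≥ 0.
At the optimum only FCC naphtha, ethanol are positive (reformate = 0). The octane-barrels and energy requirements are met with equality.
That vertex is x1 = 1.7823, x3 = 0.076992.
Hence cost = 93.99·1.7823 + 102.71·0.076992 = $175.4262.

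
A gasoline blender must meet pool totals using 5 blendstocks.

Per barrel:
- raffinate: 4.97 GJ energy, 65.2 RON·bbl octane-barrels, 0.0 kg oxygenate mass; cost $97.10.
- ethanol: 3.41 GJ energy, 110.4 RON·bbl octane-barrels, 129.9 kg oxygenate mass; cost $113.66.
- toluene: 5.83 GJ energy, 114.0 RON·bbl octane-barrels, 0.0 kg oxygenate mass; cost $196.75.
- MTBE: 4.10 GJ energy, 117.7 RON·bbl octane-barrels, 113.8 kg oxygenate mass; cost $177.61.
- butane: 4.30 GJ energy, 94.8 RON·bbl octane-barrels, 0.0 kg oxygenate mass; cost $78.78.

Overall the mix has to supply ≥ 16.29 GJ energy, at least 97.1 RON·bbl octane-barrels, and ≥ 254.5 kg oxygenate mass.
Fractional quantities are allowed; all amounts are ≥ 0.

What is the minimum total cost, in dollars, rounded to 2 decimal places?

$398.73

This is a linear program. Let x1 = barrels of raffinate, x2 = barrels of ethanol, x3 = barrels of toluene, x4 = barrels of MTBE, x5 = barrels of butane.
Minimise 97.1x1 + 113.66x2 + 196.75x3 + 177.61x4 + 78.78x5 with:
  4.97x1 + 3.41x2 + 5.83x3 + 4.1x4 + 4.3x5 ≥ 16.29   (energy)
  65.2x1 + 110.4x2 + 114x3 + 117.7x4 + 94.8x5 ≥ 97.1   (octane-barrels)
  129.9x2 + 113.8x4 ≥ 254.5   (oxygenate mass)
  x1, x2, x3, x4, x5 ≥ 0.
The minimum-cost mix takes nothing from raffinate, toluene, MTBE — only ethanol, butane. Binding constraints: energy and oxygenate mass.
Optimal quantities: ethanol = 1.959 barrels, butane = 2.235 barrels.
Objective = 113.66·1.959 + 78.78·2.235 = 398.7332.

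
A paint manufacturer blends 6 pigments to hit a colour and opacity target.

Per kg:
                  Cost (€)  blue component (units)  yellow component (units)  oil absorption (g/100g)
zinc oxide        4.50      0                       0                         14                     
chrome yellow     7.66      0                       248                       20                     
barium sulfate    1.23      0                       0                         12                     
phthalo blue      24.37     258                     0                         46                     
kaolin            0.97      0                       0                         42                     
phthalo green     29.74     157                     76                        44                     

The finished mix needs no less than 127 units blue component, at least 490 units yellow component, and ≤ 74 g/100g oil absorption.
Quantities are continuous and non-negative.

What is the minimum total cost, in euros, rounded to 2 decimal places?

This is a linear program. Let x1 = kg of zinc oxide, x2 = kg of chrome yellow, x3 = kg of barium sulfate, x4 = kg of phthalo blue, x5 = kg of kaolin, x6 = kg of phthalo green.
Minimize 4.5x1 + 7.66x2 + 1.23x3 + 24.37x4 + 0.97x5 + 29.74x6 subject to:
  258x4 + 157x6 ≥ 127   (blue component)
  248x2 + 76x6 ≥ 490   (yellow component)
  14x1 + 20x2 + 12x3 + 46x4 + 42x5 + 44x6 ≤ 74   (oil absorption)
  x1, x2, x3, x4, x5, x6 ≥ 0.
The minimum-cost mix takes nothing from zinc oxide, barium sulfate, kaolin, phthalo green — only chrome yellow, phthalo blue. Binding constraints: blue component and yellow component.
That vertex is x2 = 1.976, x4 = 0.4922.
Hence cost = 7.66·1.976 + 24.37·0.4922 = €27.1311.

€27.13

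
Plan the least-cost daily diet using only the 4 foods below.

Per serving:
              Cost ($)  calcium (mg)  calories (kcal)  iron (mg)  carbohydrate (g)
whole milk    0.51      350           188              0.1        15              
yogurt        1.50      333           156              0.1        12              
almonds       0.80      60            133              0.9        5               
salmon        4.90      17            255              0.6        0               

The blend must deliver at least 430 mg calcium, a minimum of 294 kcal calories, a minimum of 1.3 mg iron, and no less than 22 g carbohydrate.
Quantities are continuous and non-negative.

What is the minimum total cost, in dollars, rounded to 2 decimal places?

This is a linear program. Let x1 = servings of whole milk, x2 = servings of yogurt, x3 = servings of almonds, x4 = servings of salmon.
Minimize 0.51x1 + 1.5x2 + 0.8x3 + 4.9x4 s.t.:
  350x1 + 333x2 + 60x3 + 17x4 ≥ 430   (calcium)
  188x1 + 156x2 + 133x3 + 255x4 ≥ 294   (calories)
  0.1x1 + 0.1x2 + 0.9x3 + 0.6x4 ≥ 1.3   (iron)
  15x1 + 12x2 + 5x3 ≥ 22   (carbohydrate)
  x1, x2, x3, x4 ≥ 0.
The cheapest feasible vertex uses only whole milk, almonds; yogurt, salmon are not used. The iron and carbohydrate requirements are met with equality.
So whole milk = 1.023 servings, almonds = 1.331 servings.
Hence cost = 0.51·1.023 + 0.8·1.331 = $1.5865.

$1.59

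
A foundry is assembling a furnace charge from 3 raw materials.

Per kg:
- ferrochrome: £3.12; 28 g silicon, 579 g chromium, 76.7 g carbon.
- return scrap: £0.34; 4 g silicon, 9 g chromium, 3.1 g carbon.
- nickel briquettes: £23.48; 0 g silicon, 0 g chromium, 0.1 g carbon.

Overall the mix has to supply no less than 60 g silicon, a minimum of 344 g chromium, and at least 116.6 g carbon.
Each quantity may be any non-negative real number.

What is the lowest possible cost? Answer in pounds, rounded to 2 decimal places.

Let x1 = kg of ferrochrome, x2 = kg of return scrap, x3 = kg of nickel briquettes.
min 3.12x1 + 0.34x2 + 23.48x3 subject to:
  28x1 + 4x2 ≥ 60   (silicon)
  579x1 + 9x2 ≥ 344   (chromium)
  76.7x1 + 3.1x2 + 0.1x3 ≥ 116.6   (carbon)
  x1, x2, x3 ≥ 0.
The optimal basis is {ferrochrome, return scrap}; nickel briquettes drops out. Binding constraints: silicon and carbon.
Optimal quantities: ferrochrome = 1.275 kg, return scrap = 6.078 kg.
Total cost: 3.12·1.275 + 0.34·6.078 = 6.0445.

£6.04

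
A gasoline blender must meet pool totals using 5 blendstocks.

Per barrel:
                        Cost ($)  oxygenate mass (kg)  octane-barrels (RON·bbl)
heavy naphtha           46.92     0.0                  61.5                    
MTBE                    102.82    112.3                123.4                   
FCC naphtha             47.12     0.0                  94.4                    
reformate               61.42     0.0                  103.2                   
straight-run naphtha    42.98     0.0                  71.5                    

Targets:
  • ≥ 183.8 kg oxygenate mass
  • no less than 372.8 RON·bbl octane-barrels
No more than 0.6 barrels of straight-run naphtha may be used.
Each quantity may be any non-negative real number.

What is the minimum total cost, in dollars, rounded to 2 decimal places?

Set it up as a linear program. Let x1 = barrels of heavy naphtha, x2 = barrels of MTBE, x3 = barrels of FCC naphtha, x4 = barrels of reformate, x5 = barrels of straight-run naphtha.
Minimize 46.92x1 + 102.82x2 + 47.12x3 + 61.42x4 + 42.98x5 with:
  112.3x2 ≥ 183.8   (oxygenate mass)
  61.5x1 + 123.4x2 + 94.4x3 + 103.2x4 + 71.5x5 ≥ 372.8   (octane-barrels)
  x5 ≤ 0.6
  x1, x2, x3, x4, x5 ≥ 0.
The cheapest feasible vertex uses only MTBE, FCC naphtha; heavy naphtha, reformate, straight-run naphtha are not used. The oxygenate mass and octane-barrels requirements are met with equality.
So MTBE = 1.6367 barrels, FCC naphtha = 1.8097 barrels.
Total cost: 102.82·1.6367 + 47.12·1.8097 = 253.5586.

$253.56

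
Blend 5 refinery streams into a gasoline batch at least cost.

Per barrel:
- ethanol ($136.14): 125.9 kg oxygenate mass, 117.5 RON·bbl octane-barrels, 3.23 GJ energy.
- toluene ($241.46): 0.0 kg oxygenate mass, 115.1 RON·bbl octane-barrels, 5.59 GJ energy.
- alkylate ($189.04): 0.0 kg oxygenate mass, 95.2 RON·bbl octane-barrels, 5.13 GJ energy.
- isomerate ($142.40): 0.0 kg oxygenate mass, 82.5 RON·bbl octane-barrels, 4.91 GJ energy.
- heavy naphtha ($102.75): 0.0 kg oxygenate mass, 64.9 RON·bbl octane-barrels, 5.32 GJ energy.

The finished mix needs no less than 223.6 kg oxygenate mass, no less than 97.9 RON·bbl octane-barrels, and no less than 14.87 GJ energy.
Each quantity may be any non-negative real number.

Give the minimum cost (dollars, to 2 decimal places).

$418.19

Treat it as an LP. Let x1 = barrels of ethanol, x2 = barrels of toluene, x3 = barrels of alkylate, x4 = barrels of isomerate, x5 = barrels of heavy naphtha.
Minimize 136.14x1 + 241.46x2 + 189.04x3 + 142.4x4 + 102.75x5 s.t.:
  125.9x1 ≥ 223.6   (oxygenate mass)
  117.5x1 + 115.1x2 + 95.2x3 + 82.5x4 + 64.9x5 ≥ 97.9   (octane-barrels)
  3.23x1 + 5.59x2 + 5.13x3 + 4.91x4 + 5.32x5 ≥ 14.87   (energy)
  x1, x2, x3, x4, x5 ≥ 0.
The minimum-cost mix takes nothing from toluene, alkylate, isomerate — only ethanol, heavy naphtha. Binding constraints: oxygenate mass and energy.
That vertex is x1 = 1.776, x5 = 1.7168.
Hence cost = 136.14·1.776 + 102.75·1.7168 = $418.1858.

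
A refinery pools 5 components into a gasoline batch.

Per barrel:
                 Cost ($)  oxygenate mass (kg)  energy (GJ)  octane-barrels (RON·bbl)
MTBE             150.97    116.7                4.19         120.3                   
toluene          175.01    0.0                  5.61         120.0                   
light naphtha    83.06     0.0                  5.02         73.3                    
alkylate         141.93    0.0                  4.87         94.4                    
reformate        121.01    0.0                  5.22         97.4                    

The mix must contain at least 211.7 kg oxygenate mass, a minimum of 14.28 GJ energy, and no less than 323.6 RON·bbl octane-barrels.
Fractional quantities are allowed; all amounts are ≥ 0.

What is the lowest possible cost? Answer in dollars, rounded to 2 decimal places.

$393.27

Set it up as a linear program. Let x1 = barrels of MTBE, x2 = barrels of toluene, x3 = barrels of light naphtha, x4 = barrels of alkylate, x5 = barrels of reformate.
Minimize 150.97x1 + 175.01x2 + 83.06x3 + 141.93x4 + 121.01x5 subject to:
  116.7x1 ≥ 211.7   (oxygenate mass)
  4.19x1 + 5.61x2 + 5.02x3 + 4.87x4 + 5.22x5 ≥ 14.28   (energy)
  120.3x1 + 120x2 + 73.3x3 + 94.4x4 + 97.4x5 ≥ 323.6   (octane-barrels)
  x1, x2, x3, x4, x5 ≥ 0.
The optimal basis is {MTBE, light naphtha}; toluene, alkylate, reformate drop out. The oxygenate mass and octane-barrels requirements are met with equality.
Solving gives x1 = 1.8141, x3 = 1.4375.
Cost = 150.97·1.8141 + 83.06·1.4375 = 393.2734.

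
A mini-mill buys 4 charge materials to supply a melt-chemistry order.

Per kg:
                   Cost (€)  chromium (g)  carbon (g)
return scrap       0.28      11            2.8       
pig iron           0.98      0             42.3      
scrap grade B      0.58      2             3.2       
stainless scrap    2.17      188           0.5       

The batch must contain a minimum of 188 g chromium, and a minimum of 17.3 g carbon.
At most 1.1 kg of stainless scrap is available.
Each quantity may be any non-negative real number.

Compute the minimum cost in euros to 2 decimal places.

Let x1 = kg of return scrap, x2 = kg of pig iron, x3 = kg of scrap grade B, x4 = kg of stainless scrap.
min 0.28x1 + 0.98x2 + 0.58x3 + 2.17x4 s.t.:
  11x1 + 2x3 + 188x4 ≥ 188   (chromium)
  2.8x1 + 42.3x2 + 3.2x3 + 0.5x4 ≥ 17.3   (carbon)
  x4 ≤ 1.1
  x1, x2, x3, x4 ≥ 0.
The optimal basis is {pig iron, stainless scrap}; return scrap, scrap grade B drop out. Binding constraints: chromium and carbon.
Optimal quantities: pig iron = 0.3972 kg, stainless scrap = 1 kg.
Objective = 0.98·0.3972 + 2.17·1 = 2.5593.

€2.56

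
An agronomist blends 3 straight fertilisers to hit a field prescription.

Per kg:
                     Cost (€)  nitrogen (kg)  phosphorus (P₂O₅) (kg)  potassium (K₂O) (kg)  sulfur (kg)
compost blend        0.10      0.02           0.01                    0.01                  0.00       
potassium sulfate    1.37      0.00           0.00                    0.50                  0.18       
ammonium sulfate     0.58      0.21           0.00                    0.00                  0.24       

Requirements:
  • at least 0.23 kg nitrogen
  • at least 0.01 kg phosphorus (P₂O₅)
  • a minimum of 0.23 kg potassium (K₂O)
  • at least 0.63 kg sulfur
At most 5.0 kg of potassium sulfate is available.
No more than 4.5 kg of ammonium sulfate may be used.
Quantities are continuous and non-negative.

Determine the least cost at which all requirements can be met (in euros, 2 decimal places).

This is a linear program. Let x1 = kg of compost blend, x2 = kg of potassium sulfate, x3 = kg of ammonium sulfate.
Minimize 0.1x1 + 1.37x2 + 0.58x3 subject to:
  0.02x1 + 0.21x3 ≥ 0.23   (nitrogen)
  0.01x1 ≥ 0.01   (phosphorus (P₂O₅))
  0.01x1 + 0.5x2 ≥ 0.23   (potassium (K₂O))
  0.18x2 + 0.24x3 ≥ 0.63   (sulfur)
  x2 ≤ 5
  x3 ≤ 4.5
  x1, x2, x3 ≥ 0.
All 3 inputs are positive at the optimum. The phosphorus (P₂O₅), potassium (K₂O), sulfur requirements are met with equality.
Solving gives x1 = 1, x2 = 0.44, x3 = 2.295.
Cost = 0.1·1 + 1.37·0.44 + 0.58·2.295 = 2.0339.

€2.03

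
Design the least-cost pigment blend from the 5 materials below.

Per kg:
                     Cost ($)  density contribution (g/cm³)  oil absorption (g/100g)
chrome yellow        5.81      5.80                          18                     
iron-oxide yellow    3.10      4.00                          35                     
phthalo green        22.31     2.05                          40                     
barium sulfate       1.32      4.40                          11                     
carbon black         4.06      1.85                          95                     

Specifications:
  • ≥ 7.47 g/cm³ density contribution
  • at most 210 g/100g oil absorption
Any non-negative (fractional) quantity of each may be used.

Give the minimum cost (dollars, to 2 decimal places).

Set it up as a linear program. Let x1 = kg of chrome yellow, x2 = kg of iron-oxide yellow, x3 = kg of phthalo green, x4 = kg of barium sulfate, x5 = kg of carbon black.
Minimize 5.81x1 + 3.1x2 + 22.31x3 + 1.32x4 + 4.06x5 s.t.:
  5.8x1 + 4x2 + 2.05x3 + 4.4x4 + 1.85x5 ≥ 7.47   (density contribution)
  18x1 + 35x2 + 40x3 + 11x4 + 95x5 ≤ 210   (oil absorption)
  x1, x2, x3, x4, x5 ≥ 0.
The minimum-cost mix takes nothing from chrome yellow, iron-oxide yellow, phthalo green, carbon black — only barium sulfate. Binding constraint: density contribution.
That vertex is x4 = 1.698.
Objective = 1.32·1.698 = 2.2414.

$2.24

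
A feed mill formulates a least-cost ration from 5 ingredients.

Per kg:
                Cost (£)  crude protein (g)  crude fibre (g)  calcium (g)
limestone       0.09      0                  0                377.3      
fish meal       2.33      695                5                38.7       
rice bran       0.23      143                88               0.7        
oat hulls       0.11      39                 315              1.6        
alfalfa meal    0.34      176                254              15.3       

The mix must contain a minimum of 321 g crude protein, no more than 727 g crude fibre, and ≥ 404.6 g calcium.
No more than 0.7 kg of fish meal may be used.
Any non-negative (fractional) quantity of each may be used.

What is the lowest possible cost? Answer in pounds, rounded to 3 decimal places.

This is a linear program. Let x1 = kg of limestone, x2 = kg of fish meal, x3 = kg of rice bran, x4 = kg of oat hulls, x5 = kg of alfalfa meal.
min 0.09x1 + 2.33x2 + 0.23x3 + 0.11x4 + 0.34x5 with:
  695x2 + 143x3 + 39x4 + 176x5 ≥ 321   (crude protein)
  5x2 + 88x3 + 315x4 + 254x5 ≤ 727   (crude fibre)
  377.3x1 + 38.7x2 + 0.7x3 + 1.6x4 + 15.3x5 ≥ 404.6   (calcium)
  x2 ≤ 0.7
  x1, x2, x3, x4, x5 ≥ 0.
The optimal basis is {limestone, rice bran}; fish meal, oat hulls, alfalfa meal drop out. There the crude protein and calcium constraints are tight.
Solving gives x1 = 1.068, x3 = 2.245.
Objective = 0.09·1.068 + 0.23·2.245 = 0.61247.

£0.612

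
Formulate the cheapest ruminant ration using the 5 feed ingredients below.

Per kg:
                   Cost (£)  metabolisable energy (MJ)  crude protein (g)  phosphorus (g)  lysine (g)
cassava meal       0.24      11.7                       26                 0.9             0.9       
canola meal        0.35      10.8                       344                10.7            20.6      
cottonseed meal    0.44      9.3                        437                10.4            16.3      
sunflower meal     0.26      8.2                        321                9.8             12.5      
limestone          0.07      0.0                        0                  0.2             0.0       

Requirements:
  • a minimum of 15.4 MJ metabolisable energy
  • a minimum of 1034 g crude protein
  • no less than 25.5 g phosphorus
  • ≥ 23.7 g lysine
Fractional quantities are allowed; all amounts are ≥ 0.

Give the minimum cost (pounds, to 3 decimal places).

£0.838

Set it up as a linear program. Let x1 = kg of cassava meal, x2 = kg of canola meal, x3 = kg of cottonseed meal, x4 = kg of sunflower meal, x5 = kg of limestone.
min 0.24x1 + 0.35x2 + 0.44x3 + 0.26x4 + 0.07x5 with:
  11.7x1 + 10.8x2 + 9.3x3 + 8.2x4 ≥ 15.4   (metabolisable energy)
  26x1 + 344x2 + 437x3 + 321x4 ≥ 1034   (crude protein)
  0.9x1 + 10.7x2 + 10.4x3 + 9.8x4 + 0.2x5 ≥ 25.5   (phosphorus)
  0.9x1 + 20.6x2 + 16.3x3 + 12.5x4 ≥ 23.7   (lysine)
  x1, x2, x3, x4, x5 ≥ 0.
The minimum-cost mix takes nothing from cassava meal, canola meal, cottonseed meal, limestone — only sunflower meal. Binding constraint: crude protein.
Optimal quantities: sunflower meal = 3.2212 kg.
Hence cost = 0.26·3.2212 = £0.83751.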